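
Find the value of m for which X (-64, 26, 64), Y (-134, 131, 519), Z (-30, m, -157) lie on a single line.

Collinearity requires XY × XZ = 0; each component is linear in m.
The x-component gives (-455)m + (-11375) = 0, so m = -25.
The remaining components then also vanish.

-25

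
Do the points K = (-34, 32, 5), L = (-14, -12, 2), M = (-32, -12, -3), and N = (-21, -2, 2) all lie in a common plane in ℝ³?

A normal to the plane through K, L, M is n = KL × KM = (220, 154, -792).
The plane has equation n·P = -6512. For N: n·N = -6512.
Equal, so N lies in the plane and all four are coplanar.

Yes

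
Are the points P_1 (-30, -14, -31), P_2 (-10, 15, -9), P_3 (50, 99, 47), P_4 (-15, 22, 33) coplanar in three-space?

Yes

The four points are coplanar iff the 3×3 determinant with rows P_1P_2, P_1P_3, P_1P_4 is zero.
Rows: (20, 29, 22), (80, 113, 78), (15, 36, 64).
Expanding along the first row: (20)(4424) − (29)(3950) + (22)(1185) = 0.
Zero determinant ⇒ coplanar.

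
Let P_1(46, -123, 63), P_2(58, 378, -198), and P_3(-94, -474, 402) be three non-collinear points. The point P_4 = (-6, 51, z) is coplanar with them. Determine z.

39

A normal to the plane is n = P_1P_2 × P_1P_3 = (78228, 32472, 65928).
P_4 lies in the plane iff n · P_1P_4 = 0.
This gives (65928)z + (-2571192) = 0, so z = 39.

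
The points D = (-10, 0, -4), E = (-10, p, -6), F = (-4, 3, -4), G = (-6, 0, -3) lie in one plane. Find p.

Normal to plane DFG: n = (3, -6, -12); plane equation n·P = 18.
Requiring n·E = 18: (-6)p + (42) = 18.
So p = 4.

4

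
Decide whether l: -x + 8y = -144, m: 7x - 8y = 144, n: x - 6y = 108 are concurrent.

Yes

Lines aᵢx + bᵢy = cᵢ with pairwise distinct directions are concurrent exactly when det[aᵢ bᵢ cᵢ] = 0.
Here the determinant is 0.
It vanishes, so the lines are concurrent at (0, -18).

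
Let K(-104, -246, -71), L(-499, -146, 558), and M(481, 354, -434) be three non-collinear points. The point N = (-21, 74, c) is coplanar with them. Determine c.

56

A normal to the plane is n = KL × KM = (-413700, 224580, -295500).
N lies in the plane iff n · KN = 0.
This gives (-295500)c + (16548000) = 0, so c = 56.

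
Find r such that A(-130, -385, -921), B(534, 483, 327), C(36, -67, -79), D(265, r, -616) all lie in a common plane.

48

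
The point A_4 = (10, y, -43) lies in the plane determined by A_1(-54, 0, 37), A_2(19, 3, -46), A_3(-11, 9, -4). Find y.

-4

Coplanarity requires A_1A_2 · (A_1A_3 × A_1A_4) = 0.
A_1A_2 = (73, 3, -83), A_1A_3 = (43, 9, -41); the triple product is linear in y with coefficient -576 and constant term -2304.
Setting it to zero: y = -4.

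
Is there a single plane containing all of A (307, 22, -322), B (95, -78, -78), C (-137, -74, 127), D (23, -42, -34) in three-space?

No

With A as base: AB = (-212, -100, 244), AC = (-444, -96, 449), AD = (-284, -64, 288).
AC × AD = (1088, 356, 1152).
AB · (AC × AD) = 14832.
Since 14832 ≠ 0, the four points are not coplanar.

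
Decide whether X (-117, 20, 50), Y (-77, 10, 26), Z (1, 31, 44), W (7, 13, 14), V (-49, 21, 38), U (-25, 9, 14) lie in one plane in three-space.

Yes

The plane through X, Y, Z has normal n = XY × XZ = (324, -2592, 1620) and equation n·P = -8748.
Checking the remaining points: n·W = -8748, n·V = -8748, n·U = -8748.
All equal -8748, so all 6 points lie in one plane.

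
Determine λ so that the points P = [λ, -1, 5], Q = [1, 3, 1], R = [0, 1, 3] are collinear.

Direction QR = (-1, -2, 2). From the y-coordinate of P, the parameter along the line is τ = (-1 − 3)/(-2) = 2.
Then λ = 1 + 2·(-1) = -1.

-1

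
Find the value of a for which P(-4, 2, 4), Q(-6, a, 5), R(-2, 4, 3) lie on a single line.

0

Direction PR = (2, 2, -1). From the x-coordinate of Q, the parameter along the line is τ = (-6 − (-4))/2 = -1.
Then a = 2 + (-1)·(2) = 0.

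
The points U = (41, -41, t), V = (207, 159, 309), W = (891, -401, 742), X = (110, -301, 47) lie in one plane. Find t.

The points are coplanar iff UV · (UW × UX) = 0.
Expanding, this is linear in t: (368960)t + (-29147840) = 0.
So t = 79.

79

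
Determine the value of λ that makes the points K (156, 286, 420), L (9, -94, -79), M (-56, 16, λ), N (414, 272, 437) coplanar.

51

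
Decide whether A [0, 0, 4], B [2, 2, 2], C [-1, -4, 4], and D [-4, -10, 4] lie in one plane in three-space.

A normal to the plane through A, B, C is n = AB × AC = (-8, 2, -6).
The plane has equation n·P = -24. For D: n·D = -12.
-12 ≠ -24, so D is off the plane.

No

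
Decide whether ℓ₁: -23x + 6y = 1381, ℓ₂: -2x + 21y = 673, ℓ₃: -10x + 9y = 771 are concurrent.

No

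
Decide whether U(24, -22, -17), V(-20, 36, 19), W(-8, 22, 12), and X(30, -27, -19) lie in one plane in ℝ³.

No

With U as base: UV = (-44, 58, 36), UW = (-32, 44, 29), UX = (6, -5, -2).
UW × UX = (57, 110, -104).
UV · (UW × UX) = 128.
Since 128 ≠ 0, the four points are not coplanar.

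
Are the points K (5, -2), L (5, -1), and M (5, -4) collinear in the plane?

Yes

KL = (0, 1), KM = (0, -2).
Twice the signed area of △KLM is (0)(-2) − (1)(0) = 0.
The triangle is degenerate (zero area), so the points are collinear.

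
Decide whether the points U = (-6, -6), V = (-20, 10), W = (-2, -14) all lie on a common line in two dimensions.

UV = (-14, 16), UW = (4, -8).
Twice the signed area of △UVW is (-14)(-8) − (16)(4) = 48.
The area is nonzero, so the three points are not collinear.

No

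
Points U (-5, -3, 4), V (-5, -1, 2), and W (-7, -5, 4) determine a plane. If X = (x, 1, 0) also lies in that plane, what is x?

-5

A normal to the plane is n = UV × UW = (-4, 4, 4).
X lies in the plane iff n · UX = 0.
This gives (-4)x + (-20) = 0, so x = -5.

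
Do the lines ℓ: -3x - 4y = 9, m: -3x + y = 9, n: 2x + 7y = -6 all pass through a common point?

Yes

Intersecting ℓ and m: solving the 2×2 system gives (x, y) = (-3, 0).
Substitute into n: (2)(-3) + (7)(0) = -6.
This equals -6, so (-3, 0) lies on all three lines and they are concurrent.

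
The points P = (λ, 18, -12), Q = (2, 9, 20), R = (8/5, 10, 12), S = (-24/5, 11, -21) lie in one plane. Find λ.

Coplanarity ⇔ det[PQ; PR; PS] = 0.
Expanding, this is linear in λ: (25)λ + (-200) = 0.
So λ = 8.

8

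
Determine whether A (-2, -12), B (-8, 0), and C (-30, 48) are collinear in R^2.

AB = (-6, 12), AC = (-28, 60).
If collinear, AC would be a scalar multiple of AB. But (-6)·(60) ≠ (12)·(-28) (difference -24), so they are not parallel; the points are not collinear.

No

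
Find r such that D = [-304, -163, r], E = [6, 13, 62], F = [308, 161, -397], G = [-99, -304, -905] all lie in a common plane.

431

Coplanarity ⇔ det[DE; DF; DG] = 0.
Expanding, this is linear in r: (80194)r + (-34563614) = 0.
So r = 431.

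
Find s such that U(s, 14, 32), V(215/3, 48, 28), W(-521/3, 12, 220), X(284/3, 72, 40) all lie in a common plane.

The points are coplanar iff UV · (UW × UX) = 0.
Expanding, this is linear in s: (5040)s + (-90720) = 0.
So s = 18.

18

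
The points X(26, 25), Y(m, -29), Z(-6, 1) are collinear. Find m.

The three points are collinear iff det[XY; XZ] = 0.
This determinant is linear in m: (-24)m + (-1104) = 0, so m = -46.

-46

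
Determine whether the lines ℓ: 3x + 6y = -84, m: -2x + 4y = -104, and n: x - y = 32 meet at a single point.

Yes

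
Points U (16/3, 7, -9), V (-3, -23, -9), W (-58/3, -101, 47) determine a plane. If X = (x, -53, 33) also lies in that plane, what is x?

-22/3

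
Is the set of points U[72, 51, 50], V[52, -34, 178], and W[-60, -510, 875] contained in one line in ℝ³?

No

UV = (-20, -85, 128), UW = (-132, -561, 825).
Comparing components 2 and 3: (-85)(825) − (128)(-561) = 1683 ≠ 0, so UV and UW are not parallel and the points are not collinear.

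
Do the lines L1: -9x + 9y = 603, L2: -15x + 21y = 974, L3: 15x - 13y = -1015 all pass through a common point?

No

The three lines meet at one point iff the augmented coefficient matrix [aᵢ bᵢ cᵢ] has rank < 3, i.e. its determinant vanishes.
Here the determinant is -18.
Nonzero, so no common point exists.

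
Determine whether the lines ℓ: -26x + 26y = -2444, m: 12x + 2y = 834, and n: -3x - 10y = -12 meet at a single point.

No

Intersecting ℓ and m: solving the 2×2 system gives (x, y) = (73, -21).
Substitute into n: (-3)(73) + (-10)(-21) = -9.
But n requires -12 ≠ -9, so the three lines have no common point.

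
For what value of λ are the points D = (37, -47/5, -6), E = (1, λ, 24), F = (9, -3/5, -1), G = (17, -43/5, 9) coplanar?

-47/5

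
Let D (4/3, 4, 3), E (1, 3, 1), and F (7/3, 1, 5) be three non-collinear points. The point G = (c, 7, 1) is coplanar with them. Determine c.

1/3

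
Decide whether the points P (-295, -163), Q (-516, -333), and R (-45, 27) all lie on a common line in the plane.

No

PQ = (-221, -170), PR = (250, 190).
If collinear, PR would be a scalar multiple of PQ. But (-221)·(190) ≠ (-170)·(250) (difference 510), so they are not parallel; the points are not collinear.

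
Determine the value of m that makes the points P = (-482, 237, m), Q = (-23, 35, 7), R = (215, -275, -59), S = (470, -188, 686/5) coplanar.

-589/5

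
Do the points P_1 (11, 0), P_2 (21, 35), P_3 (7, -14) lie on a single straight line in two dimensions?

P_1P_2 = (10, 35), P_1P_3 = (-4, -14).
Checking proportionality: P_1P_3 = -2/5·P_1P_2, so the vectors are parallel and the points are collinear.

Yes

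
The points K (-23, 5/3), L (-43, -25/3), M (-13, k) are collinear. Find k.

20/3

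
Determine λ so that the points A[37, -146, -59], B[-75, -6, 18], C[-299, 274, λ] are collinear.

Collinearity requires AB × AC = 0; each component is linear in λ.
The x-component gives (140)λ + (-24080) = 0, so λ = 172.
The remaining components then also vanish.

172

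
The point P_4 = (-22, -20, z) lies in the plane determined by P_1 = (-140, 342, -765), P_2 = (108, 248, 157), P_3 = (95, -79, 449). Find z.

-1

Coplanarity requires P_1P_2 · (P_1P_3 × P_1P_4) = 0.
P_1P_2 = (248, -94, 922), P_1P_3 = (235, -421, 1214); the triple product is linear in z with coefficient -82318 and constant term -82318.
Setting it to zero: z = -1.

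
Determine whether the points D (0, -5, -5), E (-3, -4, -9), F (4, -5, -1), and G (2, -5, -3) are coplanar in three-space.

Yes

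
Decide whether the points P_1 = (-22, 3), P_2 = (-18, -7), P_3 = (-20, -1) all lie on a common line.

P_1P_2 = (4, -10), P_1P_3 = (2, -4).
If collinear, P_1P_3 would be a scalar multiple of P_1P_2. But (4)·(-4) ≠ (-10)·(2) (difference 4), so they are not parallel; the points are not collinear.

No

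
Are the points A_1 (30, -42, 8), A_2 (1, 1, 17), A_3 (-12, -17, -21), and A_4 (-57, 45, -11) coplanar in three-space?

No

With A_1 as base: A_1A_2 = (-29, 43, 9), A_1A_3 = (-42, 25, -29), A_1A_4 = (-87, 87, -19).
A_1A_3 × A_1A_4 = (2048, 1725, -1479).
A_1A_2 · (A_1A_3 × A_1A_4) = 1472.
Since 1472 ≠ 0, the four points are not coplanar.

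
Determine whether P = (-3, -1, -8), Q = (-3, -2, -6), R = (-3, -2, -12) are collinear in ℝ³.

No

PQ = (0, -1, 2), PR = (0, -1, -4).
PQ × PR = (6, 0, 0).
The cross product is nonzero, so the points do not lie on one line.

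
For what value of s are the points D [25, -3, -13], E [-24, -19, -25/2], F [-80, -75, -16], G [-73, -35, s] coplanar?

-12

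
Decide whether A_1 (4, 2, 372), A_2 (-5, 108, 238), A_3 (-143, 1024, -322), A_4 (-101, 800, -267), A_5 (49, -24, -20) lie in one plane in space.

The plane through A_1, A_2, A_3 has normal n = A_1A_2 × A_1A_3 = (63384, 13452, 6384) and equation n·P = 2655288.
Checking the remaining points: n·A_4 = 2655288, n·A_5 = 2655288.
All equal 2655288, so all 5 points lie in one plane.

Yes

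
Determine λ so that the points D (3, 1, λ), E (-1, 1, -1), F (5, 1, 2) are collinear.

1

Collinearity requires DE × DF = 0; each component is linear in λ.
The y-component gives (-6)λ + (6) = 0, so λ = 1.
The remaining components then also vanish.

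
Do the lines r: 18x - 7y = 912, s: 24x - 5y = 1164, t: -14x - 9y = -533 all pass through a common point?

Intersecting r and s: solving the 2×2 system gives (x, y) = (46, -12).
Substitute into t: (-14)(46) + (-9)(-12) = -536.
But t requires -533 ≠ -536, so the three lines have no common point.

No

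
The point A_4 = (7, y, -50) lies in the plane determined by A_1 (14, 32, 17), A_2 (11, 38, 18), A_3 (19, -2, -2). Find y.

-50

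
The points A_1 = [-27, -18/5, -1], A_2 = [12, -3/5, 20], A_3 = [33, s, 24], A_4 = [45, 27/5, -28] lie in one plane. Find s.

7/5

Normal to plane A_1A_2A_4: n = (-270, 2565, 135); plane equation n·P = -2079.
Requiring n·A_3 = -2079: (2565)s + (-5670) = -2079.
So s = 7/5.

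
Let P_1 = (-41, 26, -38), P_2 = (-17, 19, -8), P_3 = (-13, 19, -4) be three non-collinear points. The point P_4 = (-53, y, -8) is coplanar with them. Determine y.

-23

A normal to the plane is n = P_1P_2 × P_1P_3 = (-28, 24, 28).
P_4 lies in the plane iff n · P_1P_4 = 0.
This gives (24)y + (552) = 0, so y = -23.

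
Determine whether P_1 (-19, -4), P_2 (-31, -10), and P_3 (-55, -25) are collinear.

P_1P_2 = (-12, -6), P_1P_3 = (-36, -21).
det[P_1P_2; P_1P_3] = (-12)(-21) − (-6)(-36) = 36.
The determinant is nonzero, so they are not collinear.

No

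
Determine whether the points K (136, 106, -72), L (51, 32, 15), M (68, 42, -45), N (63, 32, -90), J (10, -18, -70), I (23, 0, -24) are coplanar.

The plane through K, L, M has normal n = KL × KM = (3570, -3621, 408) and equation n·P = 72318.
Checking the remaining points: n·N = 72318, n·J = 72318, n·I = 72318.
All equal 72318, so all 6 points lie in one plane.

Yes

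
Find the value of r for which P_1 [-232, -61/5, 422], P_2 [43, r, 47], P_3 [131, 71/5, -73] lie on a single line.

Collinearity requires P_1P_2 × P_1P_3 = 0; each component is linear in r.
The x-component gives (-495)r + (3861) = 0, so r = 39/5.
The remaining components then also vanish.

39/5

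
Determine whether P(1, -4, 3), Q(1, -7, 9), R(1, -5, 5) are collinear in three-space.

Yes

PQ = (0, -3, 6), PR = (0, -1, 2).
PQ × PR = (0, 0, 0).
The cross product vanishes, so the three points are collinear.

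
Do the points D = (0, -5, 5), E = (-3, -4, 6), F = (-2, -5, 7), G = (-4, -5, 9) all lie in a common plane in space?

Yes

With D as base: DE = (-3, 1, 1), DF = (-2, 0, 2), DG = (-4, 0, 4).
DF × DG = (0, 0, 0).
DE · (DF × DG) = 0.
The scalar triple product vanishes, so the four points are coplanar.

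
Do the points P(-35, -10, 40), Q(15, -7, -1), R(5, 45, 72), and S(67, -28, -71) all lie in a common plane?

With P as base: PQ = (50, 3, -41), PR = (40, 55, 32), PS = (102, -18, -111).
PR × PS = (-5529, 7704, -6330).
PQ · (PR × PS) = 6192.
Since 6192 ≠ 0, the four points are not coplanar.

No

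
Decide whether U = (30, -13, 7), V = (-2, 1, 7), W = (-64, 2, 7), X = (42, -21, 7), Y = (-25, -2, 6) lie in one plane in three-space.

The plane through U, V, W has normal n = UV × UW = (0, 0, 836) and equation n·P = 5852.
Checking the remaining points: n·X = 5852, n·Y = 5016.
Since n·Y = 5016 ≠ 5852, Y is off the plane and the points are not all coplanar.

No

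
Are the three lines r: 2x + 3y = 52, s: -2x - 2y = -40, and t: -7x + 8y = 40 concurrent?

Lines aᵢx + bᵢy = cᵢ with pairwise distinct directions are concurrent exactly when det[aᵢ bᵢ cᵢ] = 0.
Here the determinant is 0.
It vanishes, so the lines are concurrent at (8, 12).

Yes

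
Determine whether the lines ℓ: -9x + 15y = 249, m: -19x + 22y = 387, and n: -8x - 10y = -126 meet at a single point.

Intersecting ℓ and m: solving the 2×2 system gives (x, y) = (-109/29, 416/29).
Substitute into n: (-8)(-109/29) + (-10)(416/29) = -3288/29.
But n requires -126 ≠ -3288/29, so the three lines have no common point.

No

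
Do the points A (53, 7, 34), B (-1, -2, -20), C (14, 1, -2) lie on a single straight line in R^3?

No

AB = (-54, -9, -54), AC = (-39, -6, -36).
Comparing components 3 and 1: (-54)(-39) − (-54)(-36) = 162 ≠ 0, so AB and AC are not parallel and the points are not collinear.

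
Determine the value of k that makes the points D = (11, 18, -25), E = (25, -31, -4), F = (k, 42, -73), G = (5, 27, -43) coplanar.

Normal to plane DEG: n = (693, 126, -168); plane equation n·P = 14091.
Requiring n·F = 14091: (693)k + (17556) = 14091.
So k = -5.

-5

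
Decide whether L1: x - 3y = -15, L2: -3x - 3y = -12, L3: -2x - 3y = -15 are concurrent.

No

The three lines meet at one point iff the augmented coefficient matrix [aᵢ bᵢ cᵢ] has rank < 3, i.e. its determinant vanishes.
Here the determinant is 27.
Nonzero, so no common point exists.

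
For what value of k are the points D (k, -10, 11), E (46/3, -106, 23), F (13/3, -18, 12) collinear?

Direction EF = (-11, 88, -11). From the y-coordinate of D, the parameter along the line is τ = (-10 − (-106))/88 = 12/11.
Then k = 46/3 + 12/11·(-11) = 10/3.

10/3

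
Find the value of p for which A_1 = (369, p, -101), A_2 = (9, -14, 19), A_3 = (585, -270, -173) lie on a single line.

Direction A_2A_3 = (576, -256, -192). From the x-coordinate of A_1, the parameter along the line is τ = (369 − 9)/576 = 5/8.
Then p = (-14) + 5/8·(-256) = -174.

-174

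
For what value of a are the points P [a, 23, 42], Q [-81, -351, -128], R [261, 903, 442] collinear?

21

Direction QR = (342, 1254, 570). From the y-coordinate of P, the parameter along the line is τ = (23 − (-351))/1254 = 17/57.
Then a = (-81) + 17/57·(342) = 21.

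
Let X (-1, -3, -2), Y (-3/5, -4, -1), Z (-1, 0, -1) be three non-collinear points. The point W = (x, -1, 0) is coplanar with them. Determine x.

-3/5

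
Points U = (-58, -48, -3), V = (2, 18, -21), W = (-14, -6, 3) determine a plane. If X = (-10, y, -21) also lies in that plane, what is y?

Coplanarity requires UV · (UW × UX) = 0.
UV = (60, 66, -18), UW = (44, 42, 6); the triple product is linear in y with coefficient -1152 and constant term 6912.
Setting it to zero: y = 6.

6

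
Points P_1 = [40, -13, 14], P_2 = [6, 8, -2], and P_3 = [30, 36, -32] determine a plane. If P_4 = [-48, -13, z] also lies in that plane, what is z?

25

The plane through P_1, P_2, P_3 has equation −182x − 1404y − 1456z = -9412.
Substituting P_4: (-1456)z + (26988) = -9412, so z = 25.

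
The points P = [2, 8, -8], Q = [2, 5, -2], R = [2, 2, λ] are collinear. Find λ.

Direction PQ = (0, -3, 6). From the y-coordinate of R, the parameter along the line is τ = (2 − 8)/(-3) = 2.
Then λ = (-8) + 2·(6) = 4.

4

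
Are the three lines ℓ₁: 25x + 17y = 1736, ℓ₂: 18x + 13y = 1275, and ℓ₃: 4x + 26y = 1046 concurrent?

Intersecting ℓ₁ and ℓ₂: solving the 2×2 system gives (x, y) = (47, 33).
Substitute into ℓ₃: (4)(47) + (26)(33) = 1046.
This equals 1046, so (47, 33) lies on all three lines and they are concurrent.

Yes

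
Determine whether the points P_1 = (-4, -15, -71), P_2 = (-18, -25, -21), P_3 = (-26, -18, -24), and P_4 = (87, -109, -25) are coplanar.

The four points are coplanar iff the 3×3 determinant with rows P_1P_2, P_1P_3, P_1P_4 is zero.
Rows: (-14, -10, 50), (-22, -3, 47), (91, -94, 46).
Expanding along the first row: (-14)(4280) − (-10)(-5289) + (50)(2341) = 4240.
Nonzero ⇒ not coplanar.

No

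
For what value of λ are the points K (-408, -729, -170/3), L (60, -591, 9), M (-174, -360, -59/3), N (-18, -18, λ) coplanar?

19/3

Normal to plane KLM: n = (-19125, -1950, 140400); plane equation n·P = 1268550.
Requiring n·N = 1268550: (140400)λ + (379350) = 1268550.
So λ = 19/3.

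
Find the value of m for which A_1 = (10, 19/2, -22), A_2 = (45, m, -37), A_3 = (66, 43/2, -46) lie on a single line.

Direction A_1A_3 = (56, 12, -24). From the x-coordinate of A_2, the parameter along the line is τ = (45 − 10)/56 = 5/8.
Then m = 19/2 + 5/8·(12) = 17.

17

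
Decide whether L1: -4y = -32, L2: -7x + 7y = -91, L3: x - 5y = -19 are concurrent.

Yes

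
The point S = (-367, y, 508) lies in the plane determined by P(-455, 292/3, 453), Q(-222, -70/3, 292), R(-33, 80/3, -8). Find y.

-148/3

Coplanarity requires PQ · (PR × PS) = 0.
PQ = (233, -362/3, -161), PR = (422, -212/3, -461); the triple product is linear in y with coefficient 39471 and constant term 1947236.
Setting it to zero: y = -148/3.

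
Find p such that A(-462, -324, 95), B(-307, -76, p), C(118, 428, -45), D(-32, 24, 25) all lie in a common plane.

The points are coplanar iff AB · (AC × AD) = 0.
Expanding, this is linear in p: (-121520)p + (6076000) = 0.
So p = 50.

50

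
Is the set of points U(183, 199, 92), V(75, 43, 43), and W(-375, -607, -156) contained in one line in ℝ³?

UV = (-108, -156, -49), UW = (-558, -806, -248).
Comparing components 2 and 3: (-156)(-248) − (-49)(-806) = -806 ≠ 0, so UV and UW are not parallel and the points are not collinear.

No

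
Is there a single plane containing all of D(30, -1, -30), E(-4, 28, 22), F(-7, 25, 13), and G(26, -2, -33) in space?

No

With D as base: DE = (-34, 29, 52), DF = (-37, 26, 43), DG = (-4, -1, -3).
DF × DG = (-35, -283, 141).
DE · (DF × DG) = 315.
Since 315 ≠ 0, the four points are not coplanar.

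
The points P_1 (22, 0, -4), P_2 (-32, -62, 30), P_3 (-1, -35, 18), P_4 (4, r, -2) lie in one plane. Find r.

-10

Normal to plane P_1P_2P_3: n = (-174, 406, 464); plane equation n·P = -5684.
Requiring n·P_4 = -5684: (406)r + (-1624) = -5684.
So r = -10.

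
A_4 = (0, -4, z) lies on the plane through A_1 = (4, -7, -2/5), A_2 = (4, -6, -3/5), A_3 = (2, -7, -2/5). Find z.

-1

Coplanarity requires A_1A_2 · (A_1A_3 × A_1A_4) = 0.
A_1A_2 = (0, 1, -1/5), A_1A_3 = (-2, 0, 0); the triple product is linear in z with coefficient 2 and constant term 2.
Setting it to zero: z = -1.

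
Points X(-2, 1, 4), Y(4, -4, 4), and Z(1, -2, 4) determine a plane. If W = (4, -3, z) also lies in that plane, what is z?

4

Coplanarity requires XY · (XZ × XW) = 0.
XY = (6, -5, 0), XZ = (3, -3, 0); the triple product is linear in z with coefficient -3 and constant term 12.
Setting it to zero: z = 4.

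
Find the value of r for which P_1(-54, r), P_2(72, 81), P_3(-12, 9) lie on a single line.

The three points are collinear iff det[P_1P_2; P_1P_3] = 0.
This determinant is linear in r: (-84)r + (-2268) = 0, so r = -27.

-27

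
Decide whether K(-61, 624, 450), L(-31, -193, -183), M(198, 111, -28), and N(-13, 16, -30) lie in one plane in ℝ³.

No

With K as base: KL = (30, -817, -633), KM = (259, -513, -478), KN = (48, -608, -480).
KM × KN = (-44384, 101376, -132848).
KL · (KM × KN) = -62928.
Since -62928 ≠ 0, the four points are not coplanar.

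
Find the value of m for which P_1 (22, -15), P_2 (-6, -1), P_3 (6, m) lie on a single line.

-7

Collinearity: (P_3 − P_1) must be parallel to (P_2 − P_1) = (-28, 14).
Cross-multiplying the components: (m − (-15))·(-28) = (-16)·(14).
Solving gives m = -7.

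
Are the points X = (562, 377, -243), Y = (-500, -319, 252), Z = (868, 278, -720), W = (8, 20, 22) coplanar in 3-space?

Yes

The four points are coplanar iff the 3×3 determinant with rows XY, XZ, XW is zero.
Rows: (-1062, -696, 495), (306, -99, -477), (-554, -357, 265).
Expanding along the first row: (-1062)(-196524) − (-696)(-183168) + (495)(-164088) = 0.
Zero determinant ⇒ coplanar.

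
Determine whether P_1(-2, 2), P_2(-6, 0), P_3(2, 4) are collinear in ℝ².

Yes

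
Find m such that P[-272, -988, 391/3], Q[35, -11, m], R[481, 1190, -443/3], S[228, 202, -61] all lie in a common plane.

58/3

Normal to plane PRS: n = (-85904, 5074, -192930); plane equation n·X = -6792434.
Requiring n·Q = -6792434: (-192930)m + (-3062454) = -6792434.
So m = 58/3.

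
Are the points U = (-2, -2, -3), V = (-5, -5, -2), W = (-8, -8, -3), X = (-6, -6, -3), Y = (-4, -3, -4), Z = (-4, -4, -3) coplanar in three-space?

The plane through U, V, W has normal n = UV × UW = (6, -6, 0) and equation n·P = 0.
Checking the remaining points: n·X = 0, n·Y = -6, n·Z = 0.
Since n·Y = -6 ≠ 0, Y is off the plane and the points are not all coplanar.

No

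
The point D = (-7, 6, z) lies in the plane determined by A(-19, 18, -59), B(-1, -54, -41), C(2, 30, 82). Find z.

Coplanarity requires AB · (AC × AD) = 0.
AB = (18, -72, 18), AC = (21, 12, 141); the triple product is linear in z with coefficient 1728 and constant term 3456.
Setting it to zero: z = -2.

-2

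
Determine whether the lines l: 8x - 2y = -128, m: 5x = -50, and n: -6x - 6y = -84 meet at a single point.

Yes

The three lines meet at one point iff the augmented coefficient matrix [aᵢ bᵢ cᵢ] has rank < 3, i.e. its determinant vanishes.
Here the determinant is 0.
It vanishes, so the lines are concurrent at (-10, 24).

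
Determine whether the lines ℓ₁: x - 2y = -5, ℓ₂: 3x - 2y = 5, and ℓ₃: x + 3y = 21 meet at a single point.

No

Intersecting ℓ₁ and ℓ₂: solving the 2×2 system gives (x, y) = (5, 5).
Substitute into ℓ₃: (1)(5) + (3)(5) = 20.
But ℓ₃ requires 21 ≠ 20, so the three lines have no common point.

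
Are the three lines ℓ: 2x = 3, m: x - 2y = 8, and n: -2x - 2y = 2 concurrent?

Intersecting ℓ and m: solving the 2×2 system gives (x, y) = (3/2, -13/4).
Substitute into n: (-2)(3/2) + (-2)(-13/4) = 7/2.
But n requires 2 ≠ 7/2, so the three lines have no common point.

No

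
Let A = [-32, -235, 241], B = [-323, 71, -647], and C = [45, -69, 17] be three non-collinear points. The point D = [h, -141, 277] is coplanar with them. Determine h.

160

A normal to the plane is n = AB × AC = (78864, -133560, -71868).
D lies in the plane iff n · AD = 0.
This gives (78864)h + (-12618240) = 0, so h = 160.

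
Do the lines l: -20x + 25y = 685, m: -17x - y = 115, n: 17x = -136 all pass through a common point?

The three lines meet at one point iff the augmented coefficient matrix [aᵢ bᵢ cᵢ] has rank < 3, i.e. its determinant vanishes.
Here the determinant is 0.
It vanishes, so the lines are concurrent at (-8, 21).

Yes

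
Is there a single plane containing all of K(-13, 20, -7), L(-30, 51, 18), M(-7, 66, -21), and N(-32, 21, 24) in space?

Yes

A normal to the plane through K, L, M is n = KL × KM = (-1584, -88, -968).
The plane has equation n·P = 25608. For N: n·N = 25608.
Equal, so N lies in the plane and all four are coplanar.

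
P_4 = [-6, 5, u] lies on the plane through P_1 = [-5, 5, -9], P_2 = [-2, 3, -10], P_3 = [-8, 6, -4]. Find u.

-6

The plane through P_1, P_2, P_3 has equation −9x − 12y − 3z = 12.
Substituting P_4: (-3)u + (-6) = 12, so u = -6.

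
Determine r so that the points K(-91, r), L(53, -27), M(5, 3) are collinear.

63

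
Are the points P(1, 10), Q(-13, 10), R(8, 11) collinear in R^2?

No

PQ = (-14, 0), PR = (7, 1).
Twice the signed area of △PQR is (-14)(1) − (0)(7) = -14.
The area is nonzero, so the three points are not collinear.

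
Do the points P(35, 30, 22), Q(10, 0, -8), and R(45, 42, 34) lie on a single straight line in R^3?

Yes

PQ = (-25, -30, -30), PR = (10, 12, 12).
PQ × PR = (0, 0, 0).
The cross product vanishes, so the three points are collinear.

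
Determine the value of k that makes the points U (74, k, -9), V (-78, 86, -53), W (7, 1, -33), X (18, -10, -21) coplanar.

The points are coplanar iff UV · (UW × UX) = 0.
Expanding, this is linear in k: (800)k + (52800) = 0.
So k = -66.

-66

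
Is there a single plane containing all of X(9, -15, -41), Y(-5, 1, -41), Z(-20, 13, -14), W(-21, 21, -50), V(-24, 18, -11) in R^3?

No

The plane through X, Y, Z has normal n = XY × XZ = (432, 378, 72) and equation n·P = -4734.
Checking the remaining points: n·W = -4734, n·V = -4356.
Since n·V = -4356 ≠ -4734, V is off the plane and the points are not all coplanar.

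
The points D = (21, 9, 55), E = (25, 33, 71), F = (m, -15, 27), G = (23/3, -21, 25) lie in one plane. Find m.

7

Normal to plane DEG: n = (-240, -280/3, 200); plane equation n·P = 5120.
Requiring n·F = 5120: (-240)m + (6800) = 5120.
So m = 7.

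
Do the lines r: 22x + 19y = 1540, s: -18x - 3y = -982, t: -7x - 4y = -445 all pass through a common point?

No

Intersecting r and s: solving the 2×2 system gives (x, y) = (7019/138, 1529/69).
Substitute into t: (-7)(7019/138) + (-4)(1529/69) = -20455/46.
But t requires -445 ≠ -20455/46, so the three lines have no common point.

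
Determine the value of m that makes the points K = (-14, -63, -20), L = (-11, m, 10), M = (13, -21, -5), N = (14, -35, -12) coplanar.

The points are coplanar iff KL · (KM × KN) = 0.
Expanding, this is linear in m: (204)m + (0) = 0.
So m = 0.

0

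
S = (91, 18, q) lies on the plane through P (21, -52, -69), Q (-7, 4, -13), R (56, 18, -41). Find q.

The plane through P, Q, R has equation −2352x + 2744y − 3920z = 78400.
Substituting S: (-3920)q + (-164640) = 78400, so q = -62.

-62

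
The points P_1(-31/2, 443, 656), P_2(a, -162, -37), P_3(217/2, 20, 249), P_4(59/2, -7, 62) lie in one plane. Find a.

102

Coplanarity ⇔ det[P_1P_2; P_1P_3; P_1P_4] = 0.
Expanding, this is linear in a: (68112)a + (-6947424) = 0.
So a = 102.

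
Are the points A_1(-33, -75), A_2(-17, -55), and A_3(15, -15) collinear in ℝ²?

Yes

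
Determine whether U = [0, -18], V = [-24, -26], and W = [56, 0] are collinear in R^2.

No

UV = (-24, -8), UW = (56, 18).
Twice the signed area of △UVW is (-24)(18) − (-8)(56) = 16.
The area is nonzero, so the three points are not collinear.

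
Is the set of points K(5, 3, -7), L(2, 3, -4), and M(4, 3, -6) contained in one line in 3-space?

KL = (-3, 0, 3), KM = (-1, 0, 1).
KL × KM = (0, 0, 0).
The cross product vanishes, so the three points are collinear.

Yes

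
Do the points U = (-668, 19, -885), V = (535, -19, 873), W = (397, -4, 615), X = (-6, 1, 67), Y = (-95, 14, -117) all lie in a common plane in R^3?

Yes

The plane through U, V, W has normal n = UV × UW = (-16566, 67770, 12801) and equation n·P = 1024833.
Checking the remaining points: n·X = 1024833, n·Y = 1024833.
All equal 1024833, so all 5 points lie in one plane.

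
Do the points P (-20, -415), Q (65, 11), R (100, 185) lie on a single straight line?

No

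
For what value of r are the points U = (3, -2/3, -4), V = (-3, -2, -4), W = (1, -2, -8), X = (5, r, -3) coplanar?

Normal to plane UVW: n = (16/3, -24, 16/3); plane equation n·P = 32/3.
Requiring n·X = 32/3: (-24)r + (32/3) = 32/3.
So r = 0.

0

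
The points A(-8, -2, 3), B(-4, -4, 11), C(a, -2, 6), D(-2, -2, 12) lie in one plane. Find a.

-6

The points are coplanar iff AB · (AC × AD) = 0.
Expanding, this is linear in a: (18)a + (108) = 0.
So a = -6.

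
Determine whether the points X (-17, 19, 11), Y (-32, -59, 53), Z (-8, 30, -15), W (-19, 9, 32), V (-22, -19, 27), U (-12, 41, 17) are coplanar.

The plane through X, Y, Z has normal n = XY × XZ = (1566, -12, 537) and equation n·P = -20943.
Checking the remaining points: n·W = -12678, n·V = -19725, n·U = -10155.
Since n·W = -12678 ≠ -20943, W is off the plane and the points are not all coplanar.

No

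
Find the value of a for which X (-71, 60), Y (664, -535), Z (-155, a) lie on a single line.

The three points are collinear iff det[XY; XZ] = 0.
This determinant is linear in a: (735)a + (-94080) = 0, so a = 128.

128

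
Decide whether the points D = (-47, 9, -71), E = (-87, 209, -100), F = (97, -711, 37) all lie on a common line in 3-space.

DE = (-40, 200, -29), DF = (144, -720, 108).
DE × DF = (720, 144, 0).
The cross product is nonzero, so the points do not lie on one line.

No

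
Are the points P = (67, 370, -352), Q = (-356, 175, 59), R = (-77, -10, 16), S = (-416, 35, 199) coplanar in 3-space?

Yes

The four points are coplanar iff the 3×3 determinant with rows PQ, PR, PS is zero.
Rows: (-423, -195, 411), (-144, -380, 368), (-483, -335, 551).
Expanding along the first row: (-423)(-86100) − (-195)(98400) + (411)(-135300) = 0.
Zero determinant ⇒ coplanar.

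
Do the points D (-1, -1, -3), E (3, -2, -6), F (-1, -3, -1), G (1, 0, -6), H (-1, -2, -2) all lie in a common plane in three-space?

The plane through D, E, F has normal n = DE × DF = (-8, -8, -8) and equation n·P = 40.
Checking the remaining points: n·G = 40, n·H = 40.
All equal 40, so all 5 points lie in one plane.

Yes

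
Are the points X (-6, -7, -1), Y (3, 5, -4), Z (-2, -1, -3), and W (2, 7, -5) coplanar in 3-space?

A normal to the plane through X, Y, Z is n = XY × XZ = (-6, 6, 6).
The plane has equation n·P = -12. For W: n·W = 0.
0 ≠ -12, so W is off the plane.

No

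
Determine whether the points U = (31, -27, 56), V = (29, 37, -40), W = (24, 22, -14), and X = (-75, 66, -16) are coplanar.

No

The four points are coplanar iff the 3×3 determinant with rows UV, UW, UX is zero.
Rows: (-2, 64, -96), (-7, 49, -70), (-106, 93, -72).
Expanding along the first row: (-2)(2982) − (64)(-6916) + (-96)(4543) = 532.
Nonzero ⇒ not coplanar.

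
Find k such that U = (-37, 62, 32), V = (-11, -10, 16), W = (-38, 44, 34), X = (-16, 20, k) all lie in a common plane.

Coplanarity ⇔ det[UV; UW; UX] = 0.
Expanding, this is linear in k: (-540)k + (9720) = 0.
So k = 18.

18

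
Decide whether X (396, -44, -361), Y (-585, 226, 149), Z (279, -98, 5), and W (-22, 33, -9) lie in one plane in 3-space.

Yes

With X as base: XY = (-981, 270, 510), XZ = (-117, -54, 366), XW = (-418, 77, 352).
XZ × XW = (-47190, -111804, -31581).
XY · (XZ × XW) = 0.
The scalar triple product vanishes, so the four points are coplanar.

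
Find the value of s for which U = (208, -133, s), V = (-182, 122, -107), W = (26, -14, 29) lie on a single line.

148

Direction VW = (208, -136, 136). From the x-coordinate of U, the parameter along the line is τ = (208 − (-182))/208 = 15/8.
Then s = (-107) + 15/8·(136) = 148.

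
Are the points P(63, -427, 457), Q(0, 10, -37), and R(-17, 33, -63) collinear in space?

PQ = (-63, 437, -494), PR = (-80, 460, -520).
Comparing components 3 and 1: (-494)(-80) − (-63)(-520) = 6760 ≠ 0, so PQ and PR are not parallel and the points are not collinear.

No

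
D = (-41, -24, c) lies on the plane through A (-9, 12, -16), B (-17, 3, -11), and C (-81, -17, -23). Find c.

The plane through A, B, C has equation 208x − 416y − 416z = -208.
Substituting D: (-416)c + (1456) = -208, so c = 4.

4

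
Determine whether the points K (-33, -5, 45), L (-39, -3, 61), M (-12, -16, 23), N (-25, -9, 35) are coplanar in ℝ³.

Yes

With K as base: KL = (-6, 2, 16), KM = (21, -11, -22), KN = (8, -4, -10).
KM × KN = (22, 34, 4).
KL · (KM × KN) = 0.
The scalar triple product vanishes, so the four points are coplanar.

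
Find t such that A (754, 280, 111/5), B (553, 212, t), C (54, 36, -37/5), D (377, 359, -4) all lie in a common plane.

The points are coplanar iff AB · (AC × AD) = 0.
Expanding, this is linear in t: (-147288)t + (10015584/5) = 0.
So t = 68/5.

68/5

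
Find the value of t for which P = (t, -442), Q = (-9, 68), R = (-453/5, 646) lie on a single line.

Collinearity: (P − Q) must be parallel to (R − Q) = (-408/5, 578).
Cross-multiplying the components: (t − (-9))·(578) = (-510)·(-408/5).
Solving gives t = 63.

63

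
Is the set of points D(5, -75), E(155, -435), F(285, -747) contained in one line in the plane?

DE = (150, -360), DF = (280, -672).
Twice the signed area of △DEF is (150)(-672) − (-360)(280) = 0.
The triangle is degenerate (zero area), so the points are collinear.

Yes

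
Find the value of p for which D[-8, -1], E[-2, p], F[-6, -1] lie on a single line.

-1

Collinearity: (E − D) must be parallel to (F − D) = (2, 0).
Cross-multiplying the components: (p − (-1))·(2) = (6)·(0).
Solving gives p = -1.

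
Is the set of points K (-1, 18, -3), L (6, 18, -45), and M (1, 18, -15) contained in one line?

Yes

KL = (7, 0, -42), KM = (2, 0, -12).
Each component of KM is 2/7 times the corresponding component of KL, so KM = 2/7·KL and the points are collinear.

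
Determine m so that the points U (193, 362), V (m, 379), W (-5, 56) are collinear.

The three points are collinear iff det[UV; UW] = 0.
This determinant is linear in m: (-306)m + (62424) = 0, so m = 204.

204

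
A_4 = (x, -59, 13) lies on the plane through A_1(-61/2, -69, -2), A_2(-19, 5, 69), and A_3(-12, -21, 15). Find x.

A normal to the plane is n = A_1A_2 × A_1A_3 = (-2150, 1118, -817).
A_4 lies in the plane iff n · A_1A_4 = 0.
This gives (-2150)x + (-66650) = 0, so x = -31.

-31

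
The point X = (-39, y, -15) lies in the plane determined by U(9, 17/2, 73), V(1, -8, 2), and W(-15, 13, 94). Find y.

-25/2

A normal to the plane is n = UV × UW = (-27, 1872, -432).
X lies in the plane iff n · UX = 0.
This gives (1872)y + (23400) = 0, so y = -25/2.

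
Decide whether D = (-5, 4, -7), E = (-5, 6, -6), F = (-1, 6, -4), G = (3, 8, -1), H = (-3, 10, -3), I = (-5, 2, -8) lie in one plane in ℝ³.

Yes

The plane through D, E, F has normal n = DE × DF = (4, 4, -8) and equation n·P = 52.
Checking the remaining points: n·G = 52, n·H = 52, n·I = 52.
All equal 52, so all 6 points lie in one plane.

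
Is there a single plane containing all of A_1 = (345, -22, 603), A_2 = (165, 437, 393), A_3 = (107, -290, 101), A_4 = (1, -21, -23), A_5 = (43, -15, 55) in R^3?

The plane through A_1, A_2, A_3 has normal n = A_1A_2 × A_1A_3 = (-286698, -40380, 157482) and equation n·P = -3060804.
Checking the remaining points: n·A_4 = -3060804, n·A_5 = -3060804.
All equal -3060804, so all 5 points lie in one plane.

Yes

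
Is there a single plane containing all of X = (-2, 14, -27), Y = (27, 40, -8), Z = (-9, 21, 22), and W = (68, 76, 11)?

No

With X as base: XY = (29, 26, 19), XZ = (-7, 7, 49), XW = (70, 62, 38).
XZ × XW = (-2772, 3696, -924).
XY · (XZ × XW) = -1848.
Since -1848 ≠ 0, the four points are not coplanar.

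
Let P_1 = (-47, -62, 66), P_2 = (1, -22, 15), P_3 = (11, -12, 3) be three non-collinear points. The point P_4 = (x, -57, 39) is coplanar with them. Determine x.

The plane through P_1, P_2, P_3 has equation 30x + 66y + 80z = -222.
Substituting P_4: (30)x + (-642) = -222, so x = 14.

14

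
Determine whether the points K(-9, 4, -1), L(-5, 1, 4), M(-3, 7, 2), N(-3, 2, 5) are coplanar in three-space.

The four points are coplanar iff the 3×3 determinant with rows KL, KM, KN is zero.
Rows: (4, -3, 5), (6, 3, 3), (6, -2, 6).
Expanding along the first row: (4)(24) − (-3)(18) + (5)(-30) = 0.
Zero determinant ⇒ coplanar.

Yes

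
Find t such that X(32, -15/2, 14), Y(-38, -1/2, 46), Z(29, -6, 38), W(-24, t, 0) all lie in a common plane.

Normal to plane XYZ: n = (120, 1584, -84); plane equation n·P = -9216.
Requiring n·W = -9216: (1584)t + (-2880) = -9216.
So t = -4.

-4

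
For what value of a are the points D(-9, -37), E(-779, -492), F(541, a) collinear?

288

Collinearity: (F − D) must be parallel to (E − D) = (-770, -455).
Cross-multiplying the components: (a − (-37))·(-770) = (550)·(-455).
Solving gives a = 288.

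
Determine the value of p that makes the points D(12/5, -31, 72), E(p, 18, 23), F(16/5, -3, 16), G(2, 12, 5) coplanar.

Normal to plane DFG: n = (532, 76, 228/5); plane equation n·P = 2204.
Requiring n·E = 2204: (532)p + (12084/5) = 2204.
So p = -2/5.

-2/5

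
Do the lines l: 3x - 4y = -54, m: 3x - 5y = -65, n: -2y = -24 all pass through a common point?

Intersecting l and m: solving the 2×2 system gives (x, y) = (-10/3, 11).
Substitute into n: (0)(-10/3) + (-2)(11) = -22.
But n requires -24 ≠ -22, so the three lines have no common point.

No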